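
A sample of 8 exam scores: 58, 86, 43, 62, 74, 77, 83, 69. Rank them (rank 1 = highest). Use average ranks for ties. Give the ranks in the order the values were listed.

7, 1, 8, 6, 4, 3, 2, 5

Sorted (descending): 86, 83, 77, 74, 69, 62, 58, 43
No ties — each value takes its position as its rank.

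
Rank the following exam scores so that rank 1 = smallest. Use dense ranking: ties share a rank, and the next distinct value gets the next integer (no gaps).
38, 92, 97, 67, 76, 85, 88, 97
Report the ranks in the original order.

1, 6, 7, 2, 3, 4, 5, 7

Sorted (ascending): 38, 67, 76, 85, 88, 92, 97, 97
The 2 values of 97 share dense rank 7.
Remaining distinct values take the next consecutive integers.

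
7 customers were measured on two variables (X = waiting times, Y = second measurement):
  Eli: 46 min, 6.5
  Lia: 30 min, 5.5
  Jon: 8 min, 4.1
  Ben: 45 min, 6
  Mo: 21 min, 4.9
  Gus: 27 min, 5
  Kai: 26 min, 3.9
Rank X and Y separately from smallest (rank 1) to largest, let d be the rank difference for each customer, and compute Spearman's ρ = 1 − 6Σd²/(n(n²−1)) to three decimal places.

Ranks of variable 1: 7, 5, 1, 6, 2, 4, 3
Ranks of variable 2: 7, 5, 2, 6, 3, 4, 1
d = r₁ − r₂: 0, 0, -1, 0, -1, 0, 2
d²: 0, 0, 1, 0, 1, 0, 4; Σd² = 6
ρ = 1 − 6·6/(7·48) = 1 − 36/336 = 0.893

0.893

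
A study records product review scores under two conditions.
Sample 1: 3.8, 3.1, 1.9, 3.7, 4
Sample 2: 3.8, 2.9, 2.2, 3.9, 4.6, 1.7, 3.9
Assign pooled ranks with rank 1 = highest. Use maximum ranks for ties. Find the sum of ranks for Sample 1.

34

Sorted (descending): 4.6, 4, 3.9, 3.9, 3.8, 3.8, 3.7, 3.1, 2.9, 2.2, 1.9, 1.7
The 2 values of 3.9 occupy positions 3–4 → each gets rank 4.
The 2 values of 3.8 occupy positions 5–6 → each gets rank 6.
Sample 1 values → pooled ranks: 3.8→6, 3.1→8, 1.9→11, 3.7→7, 4→2
Rank sum = 6 + 8 + 11 + 7 + 2 = 34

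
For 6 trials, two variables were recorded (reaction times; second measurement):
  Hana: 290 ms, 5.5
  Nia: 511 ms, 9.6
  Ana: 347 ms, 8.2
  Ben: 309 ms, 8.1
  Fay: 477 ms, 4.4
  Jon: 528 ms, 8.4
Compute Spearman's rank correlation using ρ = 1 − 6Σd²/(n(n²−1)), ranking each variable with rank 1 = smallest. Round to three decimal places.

Ranks of variable 1: 1, 5, 3, 2, 4, 6
Ranks of variable 2: 2, 6, 4, 3, 1, 5
d = r₁ − r₂: -1, -1, -1, -1, 3, 1
d²: 1, 1, 1, 1, 9, 1; Σd² = 14
ρ = 1 − 6·14/(6·35) = 1 − 84/210 = 0.600

0.600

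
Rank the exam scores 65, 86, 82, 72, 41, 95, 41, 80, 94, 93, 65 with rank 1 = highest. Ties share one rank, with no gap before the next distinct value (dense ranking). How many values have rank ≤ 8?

9

Sorted (descending): 95, 94, 93, 86, 82, 80, 72, 65, 65, 41, 41
The 2 values of 65 share dense rank 8.
The 2 values of 41 share dense rank 9.
Remaining distinct values take the next consecutive integers.
Ranks ≤ 8: {1, 2, 3, 4, 5, 6, 7, 8, 8} → 9 values.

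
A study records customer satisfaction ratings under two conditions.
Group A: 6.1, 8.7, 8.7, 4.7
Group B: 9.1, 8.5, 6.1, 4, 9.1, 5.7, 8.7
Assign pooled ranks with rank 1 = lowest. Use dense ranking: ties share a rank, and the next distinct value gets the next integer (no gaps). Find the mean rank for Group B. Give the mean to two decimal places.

Sorted (ascending): 4, 4.7, 5.7, 6.1, 6.1, 8.5, 8.7, 8.7, 8.7, 9.1, 9.1
The 2 values of 6.1 share dense rank 4.
The 3 values of 8.7 share dense rank 6.
The 2 values of 9.1 share dense rank 7.
Remaining distinct values take the next consecutive integers.
Group B values → pooled ranks: 9.1→7, 8.5→5, 6.1→4, 4→1, 9.1→7, 5.7→3, 8.7→6
Mean rank = (7 + 5 + 4 + 1 + 7 + 3 + 6) / 7 = 4.71

4.71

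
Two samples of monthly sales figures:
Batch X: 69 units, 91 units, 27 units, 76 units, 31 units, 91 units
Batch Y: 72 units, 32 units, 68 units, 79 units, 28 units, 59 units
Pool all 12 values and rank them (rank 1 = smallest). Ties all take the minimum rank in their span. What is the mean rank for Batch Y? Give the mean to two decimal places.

5.83

Sorted (ascending): 27, 28, 31, 32, 59, 68, 69, 72, 76, 79, 91, 91
The 2 values of 91 occupy positions 11–12 → each gets rank 11.
Batch Y values → pooled ranks: 72→8, 32→4, 68→6, 79→10, 28→2, 59→5
Mean rank = (8 + 4 + 6 + 10 + 2 + 5) / 6 = 5.83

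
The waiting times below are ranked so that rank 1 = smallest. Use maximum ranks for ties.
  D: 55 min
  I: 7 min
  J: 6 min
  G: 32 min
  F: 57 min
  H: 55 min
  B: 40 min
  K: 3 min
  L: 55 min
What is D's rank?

Sorted (ascending): 3, 6, 7, 32, 40, 55, 55, 55, 57
The 3 values of 55 occupy positions 6–8 → each gets rank 8.
D has value 55 min → rank 8.

8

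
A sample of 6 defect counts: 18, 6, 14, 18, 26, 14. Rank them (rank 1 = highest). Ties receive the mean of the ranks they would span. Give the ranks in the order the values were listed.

Sorted (descending): 26, 18, 18, 14, 14, 6
The 2 values of 18 occupy positions 2–3 → average rank (2+3)/2 = 2.5.
The 2 values of 14 occupy positions 4–5 → average rank (4+5)/2 = 4.5.

2.5, 6, 4.5, 2.5, 1, 4.5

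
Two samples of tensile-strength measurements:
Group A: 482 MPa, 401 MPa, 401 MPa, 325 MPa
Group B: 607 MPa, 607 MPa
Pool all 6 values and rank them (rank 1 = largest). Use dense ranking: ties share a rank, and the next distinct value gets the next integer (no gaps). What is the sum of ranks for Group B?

Sorted (descending): 607, 607, 482, 401, 401, 325
The 2 values of 607 share dense rank 1.
The 2 values of 401 share dense rank 3.
Remaining distinct values take the next consecutive integers.
Group B values → pooled ranks: 607→1, 607→1
Rank sum = 1 + 1 = 2

2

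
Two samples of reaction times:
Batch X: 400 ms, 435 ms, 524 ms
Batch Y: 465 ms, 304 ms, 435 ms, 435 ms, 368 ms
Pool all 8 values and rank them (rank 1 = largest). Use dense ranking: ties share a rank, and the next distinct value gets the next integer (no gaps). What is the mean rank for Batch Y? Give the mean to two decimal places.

Sorted (descending): 524, 465, 435, 435, 435, 400, 368, 304
The 3 values of 435 share dense rank 3.
Remaining distinct values take the next consecutive integers.
Batch Y values → pooled ranks: 465→2, 304→6, 435→3, 435→3, 368→5
Mean rank = (2 + 6 + 3 + 3 + 5) / 5 = 3.80

3.80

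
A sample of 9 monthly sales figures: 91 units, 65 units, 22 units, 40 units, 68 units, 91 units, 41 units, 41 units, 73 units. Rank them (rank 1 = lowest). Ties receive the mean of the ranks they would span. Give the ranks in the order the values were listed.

Sorted (ascending): 22, 40, 41, 41, 65, 68, 73, 91, 91
The 2 values of 41 occupy positions 3–4 → average rank (3+4)/2 = 3.5.
The 2 values of 91 occupy positions 8–9 → average rank (8+9)/2 = 8.5.

8.5, 5, 1, 2, 6, 8.5, 3.5, 3.5, 7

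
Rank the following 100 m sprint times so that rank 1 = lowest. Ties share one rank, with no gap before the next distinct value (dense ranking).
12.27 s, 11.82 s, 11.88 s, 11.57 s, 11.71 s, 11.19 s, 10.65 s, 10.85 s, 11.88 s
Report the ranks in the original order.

8, 6, 7, 4, 5, 3, 1, 2, 7

Sorted (ascending): 10.65, 10.85, 11.19, 11.57, 11.71, 11.82, 11.88, 11.88, 12.27
The 2 values of 11.88 share dense rank 7.
Remaining distinct values take the next consecutive integers.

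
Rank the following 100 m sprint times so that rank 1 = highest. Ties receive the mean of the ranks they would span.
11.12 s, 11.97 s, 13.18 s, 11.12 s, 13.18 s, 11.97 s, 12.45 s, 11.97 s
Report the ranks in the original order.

Sorted (descending): 13.18, 13.18, 12.45, 11.97, 11.97, 11.97, 11.12, 11.12
The 2 values of 13.18 occupy positions 1–2 → average rank (1+2)/2 = 1.5.
The 3 values of 11.97 occupy positions 4–6 → average rank 5.
The 2 values of 11.12 occupy positions 7–8 → average rank (7+8)/2 = 7.5.

7.5, 5, 1.5, 7.5, 1.5, 5, 3, 5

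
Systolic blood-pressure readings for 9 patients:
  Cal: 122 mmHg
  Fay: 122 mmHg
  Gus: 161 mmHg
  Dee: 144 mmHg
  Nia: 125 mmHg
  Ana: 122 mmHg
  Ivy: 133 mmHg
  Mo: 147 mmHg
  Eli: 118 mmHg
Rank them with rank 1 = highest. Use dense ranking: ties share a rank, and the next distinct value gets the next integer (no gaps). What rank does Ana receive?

6

Sorted (descending): 161, 147, 144, 133, 125, 122, 122, 122, 118
The 3 values of 122 share dense rank 6.
Remaining distinct values take the next consecutive integers.
Ana has value 122 mmHg → rank 6.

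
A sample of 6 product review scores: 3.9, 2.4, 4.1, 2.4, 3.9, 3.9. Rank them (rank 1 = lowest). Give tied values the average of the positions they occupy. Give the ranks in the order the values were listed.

Sorted (ascending): 2.4, 2.4, 3.9, 3.9, 3.9, 4.1
The 2 values of 2.4 occupy positions 1–2 → average rank (1+2)/2 = 1.5.
The 3 values of 3.9 occupy positions 3–5 → average rank 4.

4, 1.5, 6, 1.5, 4, 4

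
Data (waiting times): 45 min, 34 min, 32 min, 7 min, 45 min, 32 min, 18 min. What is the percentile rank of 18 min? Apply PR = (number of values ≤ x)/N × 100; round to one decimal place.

N = 7.
Strictly below 18: 1. Equal to 18: 1.
PR = 2/7 × 100 = 28.6

28.6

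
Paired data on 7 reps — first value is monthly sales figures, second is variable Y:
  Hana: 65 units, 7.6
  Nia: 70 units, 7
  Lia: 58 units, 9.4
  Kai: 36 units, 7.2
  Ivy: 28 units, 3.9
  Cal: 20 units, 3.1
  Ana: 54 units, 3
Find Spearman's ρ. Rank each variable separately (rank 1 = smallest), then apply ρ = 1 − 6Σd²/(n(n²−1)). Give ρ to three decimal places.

Ranks of variable 1: 6, 7, 5, 3, 2, 1, 4
Ranks of variable 2: 6, 4, 7, 5, 3, 2, 1
d = r₁ − r₂: 0, 3, -2, -2, -1, -1, 3
d²: 0, 9, 4, 4, 1, 1, 9; Σd² = 28
ρ = 1 − 6·28/(7·48) = 1 − 168/336 = 0.500

0.500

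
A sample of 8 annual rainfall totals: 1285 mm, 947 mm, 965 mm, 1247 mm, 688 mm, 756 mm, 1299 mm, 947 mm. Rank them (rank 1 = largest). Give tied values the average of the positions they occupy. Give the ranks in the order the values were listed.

2, 5.5, 4, 3, 8, 7, 1, 5.5

Sorted (descending): 1299, 1285, 1247, 965, 947, 947, 756, 688
The 2 values of 947 occupy positions 5–6 → average rank (5+6)/2 = 5.5.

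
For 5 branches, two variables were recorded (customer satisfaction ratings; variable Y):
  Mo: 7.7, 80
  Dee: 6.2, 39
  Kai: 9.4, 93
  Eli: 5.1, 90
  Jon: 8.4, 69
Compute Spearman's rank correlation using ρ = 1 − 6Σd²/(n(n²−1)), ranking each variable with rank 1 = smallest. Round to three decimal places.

0.300

Ranks of variable 1: 3, 2, 5, 1, 4
Ranks of variable 2: 3, 1, 5, 4, 2
d = r₁ − r₂: 0, 1, 0, -3, 2
d²: 0, 1, 0, 9, 4; Σd² = 14
ρ = 1 − 6·14/(5·24) = 1 − 84/120 = 0.300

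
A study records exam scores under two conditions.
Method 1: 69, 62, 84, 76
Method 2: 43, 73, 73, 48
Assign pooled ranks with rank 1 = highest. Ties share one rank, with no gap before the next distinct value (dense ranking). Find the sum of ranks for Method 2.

Sorted (descending): 84, 76, 73, 73, 69, 62, 48, 43
The 2 values of 73 share dense rank 3.
Remaining distinct values take the next consecutive integers.
Method 2 values → pooled ranks: 43→7, 73→3, 73→3, 48→6
Rank sum = 7 + 3 + 3 + 6 = 19

19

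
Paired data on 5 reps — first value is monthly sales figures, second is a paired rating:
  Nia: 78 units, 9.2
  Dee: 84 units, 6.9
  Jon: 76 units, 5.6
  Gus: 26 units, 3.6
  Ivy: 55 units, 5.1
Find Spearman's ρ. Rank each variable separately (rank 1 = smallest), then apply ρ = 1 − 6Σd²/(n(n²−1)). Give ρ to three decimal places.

Ranks of variable 1: 4, 5, 3, 1, 2
Ranks of variable 2: 5, 4, 3, 1, 2
d = r₁ − r₂: -1, 1, 0, 0, 0
d²: 1, 1, 0, 0, 0; Σd² = 2
ρ = 1 − 6·2/(5·24) = 1 − 12/120 = 0.900

0.900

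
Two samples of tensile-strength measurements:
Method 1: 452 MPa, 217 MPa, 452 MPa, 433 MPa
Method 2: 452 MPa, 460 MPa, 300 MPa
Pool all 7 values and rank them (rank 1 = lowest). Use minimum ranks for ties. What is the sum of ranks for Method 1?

12

Sorted (ascending): 217, 300, 433, 452, 452, 452, 460
The 3 values of 452 occupy positions 4–6 → each gets rank 4.
Method 1 values → pooled ranks: 452→4, 217→1, 452→4, 433→3
Rank sum = 4 + 1 + 4 + 3 = 12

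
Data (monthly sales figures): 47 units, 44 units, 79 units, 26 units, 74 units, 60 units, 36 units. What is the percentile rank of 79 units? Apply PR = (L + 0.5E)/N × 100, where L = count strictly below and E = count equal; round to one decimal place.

N = 7.
Strictly below 79: 6. Equal to 79: 1.
PR = (6 + 0.5·1)/7 × 100 = 92.9

92.9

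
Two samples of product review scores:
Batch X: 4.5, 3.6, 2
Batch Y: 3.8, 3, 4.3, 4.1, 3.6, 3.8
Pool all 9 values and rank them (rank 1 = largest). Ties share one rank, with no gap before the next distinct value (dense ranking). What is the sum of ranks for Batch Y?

Sorted (descending): 4.5, 4.3, 4.1, 3.8, 3.8, 3.6, 3.6, 3, 2
The 2 values of 3.8 share dense rank 4.
The 2 values of 3.6 share dense rank 5.
Remaining distinct values take the next consecutive integers.
Batch Y values → pooled ranks: 3.8→4, 3→6, 4.3→2, 4.1→3, 3.6→5, 3.8→4
Rank sum = 4 + 6 + 2 + 3 + 5 + 4 = 24

24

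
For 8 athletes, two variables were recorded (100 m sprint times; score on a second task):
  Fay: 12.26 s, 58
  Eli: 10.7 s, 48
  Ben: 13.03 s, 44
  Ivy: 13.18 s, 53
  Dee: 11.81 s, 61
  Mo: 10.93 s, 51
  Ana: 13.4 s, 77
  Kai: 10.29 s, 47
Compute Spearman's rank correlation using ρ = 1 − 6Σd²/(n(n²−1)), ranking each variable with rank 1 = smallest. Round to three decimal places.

0.500

Ranks of variable 1: 5, 2, 6, 7, 4, 3, 8, 1
Ranks of variable 2: 6, 3, 1, 5, 7, 4, 8, 2
d = r₁ − r₂: -1, -1, 5, 2, -3, -1, 0, -1
d²: 1, 1, 25, 4, 9, 1, 0, 1; Σd² = 42
ρ = 1 − 6·42/(8·63) = 1 − 252/504 = 0.500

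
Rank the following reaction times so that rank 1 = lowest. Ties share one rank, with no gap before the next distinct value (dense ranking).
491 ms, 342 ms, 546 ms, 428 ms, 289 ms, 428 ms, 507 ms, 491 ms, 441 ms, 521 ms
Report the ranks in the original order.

5, 2, 8, 3, 1, 3, 6, 5, 4, 7

Sorted (ascending): 289, 342, 428, 428, 441, 491, 491, 507, 521, 546
The 2 values of 428 share dense rank 3.
The 2 values of 491 share dense rank 5.
Remaining distinct values take the next consecutive integers.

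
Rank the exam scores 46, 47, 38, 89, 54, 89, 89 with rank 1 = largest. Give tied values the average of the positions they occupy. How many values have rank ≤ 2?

Sorted (descending): 89, 89, 89, 54, 47, 46, 38
The 3 values of 89 occupy positions 1–3 → average rank 2.
Ranks ≤ 2: {2, 2, 2} → 3 values.

3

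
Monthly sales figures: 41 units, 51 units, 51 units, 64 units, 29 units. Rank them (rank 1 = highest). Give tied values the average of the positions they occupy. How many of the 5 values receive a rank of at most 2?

1

Sorted (descending): 64, 51, 51, 41, 29
The 2 values of 51 occupy positions 2–3 → average rank (2+3)/2 = 2.5.
Ranks ≤ 2: {1} → 1 value.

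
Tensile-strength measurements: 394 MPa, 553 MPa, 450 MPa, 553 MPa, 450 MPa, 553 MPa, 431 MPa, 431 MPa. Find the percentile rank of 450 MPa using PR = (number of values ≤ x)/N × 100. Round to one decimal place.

N = 8.
Strictly below 450: 3. Equal to 450: 2.
PR = 5/8 × 100 = 62.5

62.5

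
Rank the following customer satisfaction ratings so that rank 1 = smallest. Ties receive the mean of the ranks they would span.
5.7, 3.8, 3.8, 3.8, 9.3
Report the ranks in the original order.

Sorted (ascending): 3.8, 3.8, 3.8, 5.7, 9.3
The 3 values of 3.8 occupy positions 1–3 → average rank 2.

4, 2, 2, 2, 5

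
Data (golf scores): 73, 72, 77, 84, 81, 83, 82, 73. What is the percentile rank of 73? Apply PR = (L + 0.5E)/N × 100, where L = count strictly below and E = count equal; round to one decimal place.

25.0

N = 8.
Strictly below 73: 1. Equal to 73: 2.
PR = (1 + 0.5·2)/8 × 100 = 25.0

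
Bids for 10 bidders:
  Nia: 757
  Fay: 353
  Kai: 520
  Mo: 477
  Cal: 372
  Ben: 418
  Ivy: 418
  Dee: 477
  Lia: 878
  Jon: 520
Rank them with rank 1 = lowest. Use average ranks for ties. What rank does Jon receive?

Sorted (ascending): 353, 372, 418, 418, 477, 477, 520, 520, 757, 878
The 2 values of 418 occupy positions 3–4 → average rank (3+4)/2 = 3.5.
The 2 values of 477 occupy positions 5–6 → average rank (5+6)/2 = 5.5.
The 2 values of 520 occupy positions 7–8 → average rank (7+8)/2 = 7.5.
Jon has value 520 → rank 7.5.

7.5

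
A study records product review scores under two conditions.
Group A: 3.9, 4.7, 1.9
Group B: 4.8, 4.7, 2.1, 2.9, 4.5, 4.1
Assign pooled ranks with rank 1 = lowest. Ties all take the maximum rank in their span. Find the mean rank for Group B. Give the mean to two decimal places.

5.50

Sorted (ascending): 1.9, 2.1, 2.9, 3.9, 4.1, 4.5, 4.7, 4.7, 4.8
The 2 values of 4.7 occupy positions 7–8 → each gets rank 8.
Group B values → pooled ranks: 4.8→9, 4.7→8, 2.1→2, 2.9→3, 4.5→6, 4.1→5
Mean rank = (9 + 8 + 2 + 3 + 6 + 5) / 6 = 5.50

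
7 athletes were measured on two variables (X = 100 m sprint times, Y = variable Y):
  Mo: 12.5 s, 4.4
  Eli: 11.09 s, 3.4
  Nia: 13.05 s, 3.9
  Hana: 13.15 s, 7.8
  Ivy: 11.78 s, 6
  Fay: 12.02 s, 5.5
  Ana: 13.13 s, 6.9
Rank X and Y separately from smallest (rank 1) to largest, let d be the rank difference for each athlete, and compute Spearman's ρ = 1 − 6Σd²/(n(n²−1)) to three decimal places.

0.643

Ranks of variable 1: 4, 1, 5, 7, 2, 3, 6
Ranks of variable 2: 3, 1, 2, 7, 5, 4, 6
d = r₁ − r₂: 1, 0, 3, 0, -3, -1, 0
d²: 1, 0, 9, 0, 9, 1, 0; Σd² = 20
ρ = 1 − 6·20/(7·48) = 1 − 120/336 = 0.643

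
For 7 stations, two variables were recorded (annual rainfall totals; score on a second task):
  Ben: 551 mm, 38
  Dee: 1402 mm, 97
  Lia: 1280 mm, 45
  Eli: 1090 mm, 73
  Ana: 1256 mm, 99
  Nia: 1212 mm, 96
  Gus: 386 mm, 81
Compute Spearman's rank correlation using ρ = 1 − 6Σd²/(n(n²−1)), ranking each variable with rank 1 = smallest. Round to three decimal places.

Ranks of variable 1: 2, 7, 6, 3, 5, 4, 1
Ranks of variable 2: 1, 6, 2, 3, 7, 5, 4
d = r₁ − r₂: 1, 1, 4, 0, -2, -1, -3
d²: 1, 1, 16, 0, 4, 1, 9; Σd² = 32
ρ = 1 − 6·32/(7·48) = 1 − 192/336 = 0.429

0.429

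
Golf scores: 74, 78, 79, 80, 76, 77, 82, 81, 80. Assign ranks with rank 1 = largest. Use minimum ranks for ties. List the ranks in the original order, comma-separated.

9, 6, 5, 3, 8, 7, 1, 2, 3

Sorted (descending): 82, 81, 80, 80, 79, 78, 77, 76, 74
The 2 values of 80 occupy positions 3–4 → each gets rank 3.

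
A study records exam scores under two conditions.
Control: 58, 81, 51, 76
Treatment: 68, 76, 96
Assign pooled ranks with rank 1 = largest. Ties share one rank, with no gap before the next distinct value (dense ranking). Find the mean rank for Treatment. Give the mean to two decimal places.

Sorted (descending): 96, 81, 76, 76, 68, 58, 51
The 2 values of 76 share dense rank 3.
Remaining distinct values take the next consecutive integers.
Treatment values → pooled ranks: 68→4, 76→3, 96→1
Mean rank = (4 + 3 + 1) / 3 = 2.67

2.67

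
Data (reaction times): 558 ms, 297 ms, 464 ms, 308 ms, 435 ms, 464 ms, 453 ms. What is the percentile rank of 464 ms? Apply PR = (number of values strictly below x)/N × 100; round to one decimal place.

57.1

N = 7.
Strictly below 464: 4. Equal to 464: 2.
PR = 4/7 × 100 = 57.1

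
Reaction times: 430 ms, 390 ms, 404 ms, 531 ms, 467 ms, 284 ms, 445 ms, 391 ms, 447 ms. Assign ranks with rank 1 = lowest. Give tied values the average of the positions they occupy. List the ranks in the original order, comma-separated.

Sorted (ascending): 284, 390, 391, 404, 430, 445, 447, 467, 531
No ties — each value takes its position as its rank.

5, 2, 4, 9, 8, 1, 6, 3, 7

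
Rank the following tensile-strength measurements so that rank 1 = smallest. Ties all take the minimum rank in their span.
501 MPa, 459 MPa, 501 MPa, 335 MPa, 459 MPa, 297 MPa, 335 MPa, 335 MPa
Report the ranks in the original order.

Sorted (ascending): 297, 335, 335, 335, 459, 459, 501, 501
The 3 values of 335 occupy positions 2–4 → each gets rank 2.
The 2 values of 459 occupy positions 5–6 → each gets rank 5.
The 2 values of 501 occupy positions 7–8 → each gets rank 7.

7, 5, 7, 2, 5, 1, 2, 2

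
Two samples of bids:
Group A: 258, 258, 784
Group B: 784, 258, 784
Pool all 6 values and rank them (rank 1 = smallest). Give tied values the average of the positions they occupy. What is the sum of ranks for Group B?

Sorted (ascending): 258, 258, 258, 784, 784, 784
The 3 values of 258 occupy positions 1–3 → average rank 2.
The 3 values of 784 occupy positions 4–6 → average rank 5.
Group B values → pooled ranks: 784→5, 258→2, 784→5
Rank sum = 5 + 2 + 5 = 12

12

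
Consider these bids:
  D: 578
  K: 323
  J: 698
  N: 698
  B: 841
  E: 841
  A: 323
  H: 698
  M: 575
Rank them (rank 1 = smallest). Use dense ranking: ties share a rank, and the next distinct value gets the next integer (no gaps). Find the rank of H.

Sorted (ascending): 323, 323, 575, 578, 698, 698, 698, 841, 841
The 2 values of 323 share dense rank 1.
The 3 values of 698 share dense rank 4.
The 2 values of 841 share dense rank 5.
Remaining distinct values take the next consecutive integers.
H has value 698 → rank 4.

4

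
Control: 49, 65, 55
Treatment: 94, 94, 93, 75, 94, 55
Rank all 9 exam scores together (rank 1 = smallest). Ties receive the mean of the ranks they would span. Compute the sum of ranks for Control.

Sorted (ascending): 49, 55, 55, 65, 75, 93, 94, 94, 94
The 2 values of 55 occupy positions 2–3 → average rank (2+3)/2 = 2.5.
The 3 values of 94 occupy positions 7–9 → average rank 8.
Control values → pooled ranks: 49→1, 65→4, 55→2.5
Rank sum = 1 + 4 + 2.5 = 7.5

7.5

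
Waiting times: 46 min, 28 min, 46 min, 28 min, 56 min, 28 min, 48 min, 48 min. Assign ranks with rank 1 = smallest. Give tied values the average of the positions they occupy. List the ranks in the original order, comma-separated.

4.5, 2, 4.5, 2, 8, 2, 6.5, 6.5

Sorted (ascending): 28, 28, 28, 46, 46, 48, 48, 56
The 3 values of 28 occupy positions 1–3 → average rank 2.
The 2 values of 46 occupy positions 4–5 → average rank (4+5)/2 = 4.5.
The 2 values of 48 occupy positions 6–7 → average rank (6+7)/2 = 6.5.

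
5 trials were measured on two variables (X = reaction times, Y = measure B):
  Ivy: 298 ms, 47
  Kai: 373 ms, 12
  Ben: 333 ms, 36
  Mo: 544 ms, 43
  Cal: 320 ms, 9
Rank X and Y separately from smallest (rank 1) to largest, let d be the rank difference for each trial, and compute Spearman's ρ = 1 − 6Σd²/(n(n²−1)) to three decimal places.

-0.100

Ranks of variable 1: 1, 4, 3, 5, 2
Ranks of variable 2: 5, 2, 3, 4, 1
d = r₁ − r₂: -4, 2, 0, 1, 1
d²: 16, 4, 0, 1, 1; Σd² = 22
ρ = 1 − 6·22/(5·24) = 1 − 132/120 = -0.100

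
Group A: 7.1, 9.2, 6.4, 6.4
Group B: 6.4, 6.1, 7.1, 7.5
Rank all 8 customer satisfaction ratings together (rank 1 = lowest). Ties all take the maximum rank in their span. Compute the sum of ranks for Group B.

18

Sorted (ascending): 6.1, 6.4, 6.4, 6.4, 7.1, 7.1, 7.5, 9.2
The 3 values of 6.4 occupy positions 2–4 → each gets rank 4.
The 2 values of 7.1 occupy positions 5–6 → each gets rank 6.
Group B values → pooled ranks: 6.4→4, 6.1→1, 7.1→6, 7.5→7
Rank sum = 4 + 1 + 6 + 7 = 18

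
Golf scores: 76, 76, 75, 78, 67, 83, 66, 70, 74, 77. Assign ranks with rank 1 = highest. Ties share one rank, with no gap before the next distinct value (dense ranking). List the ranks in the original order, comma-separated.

4, 4, 5, 2, 8, 1, 9, 7, 6, 3

Sorted (descending): 83, 78, 77, 76, 76, 75, 74, 70, 67, 66
The 2 values of 76 share dense rank 4.
Remaining distinct values take the next consecutive integers.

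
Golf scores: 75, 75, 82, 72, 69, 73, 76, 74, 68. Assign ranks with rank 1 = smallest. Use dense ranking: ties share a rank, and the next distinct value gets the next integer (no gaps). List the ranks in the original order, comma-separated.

Sorted (ascending): 68, 69, 72, 73, 74, 75, 75, 76, 82
The 2 values of 75 share dense rank 6.
Remaining distinct values take the next consecutive integers.

6, 6, 8, 3, 2, 4, 7, 5, 1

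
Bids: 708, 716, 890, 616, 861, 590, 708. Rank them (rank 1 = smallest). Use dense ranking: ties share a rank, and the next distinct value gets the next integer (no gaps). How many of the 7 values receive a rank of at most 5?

Sorted (ascending): 590, 616, 708, 708, 716, 861, 890
The 2 values of 708 share dense rank 3.
Remaining distinct values take the next consecutive integers.
Ranks ≤ 5: {1, 2, 3, 3, 4, 5} → 6 values.

6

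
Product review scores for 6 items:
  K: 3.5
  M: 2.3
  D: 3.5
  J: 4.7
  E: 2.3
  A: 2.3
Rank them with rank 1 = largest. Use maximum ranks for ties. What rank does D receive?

Sorted (descending): 4.7, 3.5, 3.5, 2.3, 2.3, 2.3
The 2 values of 3.5 occupy positions 2–3 → each gets rank 3.
The 3 values of 2.3 occupy positions 4–6 → each gets rank 6.
D has value 3.5 → rank 3.

3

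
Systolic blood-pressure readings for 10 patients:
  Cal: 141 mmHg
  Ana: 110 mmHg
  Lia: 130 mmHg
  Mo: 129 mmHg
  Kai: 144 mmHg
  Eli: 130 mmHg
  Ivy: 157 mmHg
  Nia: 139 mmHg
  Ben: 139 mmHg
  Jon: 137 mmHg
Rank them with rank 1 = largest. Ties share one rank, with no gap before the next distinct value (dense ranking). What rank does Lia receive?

Sorted (descending): 157, 144, 141, 139, 139, 137, 130, 130, 129, 110
The 2 values of 139 share dense rank 4.
The 2 values of 130 share dense rank 6.
Remaining distinct values take the next consecutive integers.
Lia has value 130 mmHg → rank 6.

6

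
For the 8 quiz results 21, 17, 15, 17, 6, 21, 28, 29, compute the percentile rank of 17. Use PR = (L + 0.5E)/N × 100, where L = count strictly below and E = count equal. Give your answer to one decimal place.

37.5

N = 8.
Strictly below 17: 2. Equal to 17: 2.
PR = (2 + 0.5·2)/8 × 100 = 37.5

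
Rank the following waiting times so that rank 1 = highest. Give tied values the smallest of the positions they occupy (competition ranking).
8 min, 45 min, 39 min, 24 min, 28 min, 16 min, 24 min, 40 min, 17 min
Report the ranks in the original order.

Sorted (descending): 45, 40, 39, 28, 24, 24, 17, 16, 8
The 2 values of 24 occupy positions 5–6 → each gets rank 5.

9, 1, 3, 5, 4, 8, 5, 2, 7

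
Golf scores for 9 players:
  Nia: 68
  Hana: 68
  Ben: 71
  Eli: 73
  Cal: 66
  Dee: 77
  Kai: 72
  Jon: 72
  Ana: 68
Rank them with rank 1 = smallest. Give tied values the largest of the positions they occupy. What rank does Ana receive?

4

Sorted (ascending): 66, 68, 68, 68, 71, 72, 72, 73, 77
The 3 values of 68 occupy positions 2–4 → each gets rank 4.
The 2 values of 72 occupy positions 6–7 → each gets rank 7.
Ana has value 68 → rank 4.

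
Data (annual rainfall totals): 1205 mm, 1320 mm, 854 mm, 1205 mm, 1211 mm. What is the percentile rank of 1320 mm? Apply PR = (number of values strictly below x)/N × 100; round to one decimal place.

N = 5.
Strictly below 1320: 4. Equal to 1320: 1.
PR = 4/5 × 100 = 80.0

80.0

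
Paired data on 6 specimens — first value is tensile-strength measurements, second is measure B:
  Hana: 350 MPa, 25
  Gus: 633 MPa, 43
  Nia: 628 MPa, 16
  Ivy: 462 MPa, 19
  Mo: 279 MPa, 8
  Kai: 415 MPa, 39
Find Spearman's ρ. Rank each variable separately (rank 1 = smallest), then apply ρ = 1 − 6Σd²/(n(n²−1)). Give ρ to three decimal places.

0.486

Ranks of variable 1: 2, 6, 5, 4, 1, 3
Ranks of variable 2: 4, 6, 2, 3, 1, 5
d = r₁ − r₂: -2, 0, 3, 1, 0, -2
d²: 4, 0, 9, 1, 0, 4; Σd² = 18
ρ = 1 − 6·18/(6·35) = 1 − 108/210 = 0.486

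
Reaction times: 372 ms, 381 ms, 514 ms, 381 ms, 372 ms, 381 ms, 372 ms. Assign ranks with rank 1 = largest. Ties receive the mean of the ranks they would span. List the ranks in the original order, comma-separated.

6, 3, 1, 3, 6, 3, 6

Sorted (descending): 514, 381, 381, 381, 372, 372, 372
The 3 values of 381 occupy positions 2–4 → average rank 3.
The 3 values of 372 occupy positions 5–7 → average rank 6.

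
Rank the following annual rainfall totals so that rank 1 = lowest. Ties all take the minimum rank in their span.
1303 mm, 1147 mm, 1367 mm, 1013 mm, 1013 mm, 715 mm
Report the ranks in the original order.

Sorted (ascending): 715, 1013, 1013, 1147, 1303, 1367
The 2 values of 1013 occupy positions 2–3 → each gets rank 2.

5, 4, 6, 2, 2, 1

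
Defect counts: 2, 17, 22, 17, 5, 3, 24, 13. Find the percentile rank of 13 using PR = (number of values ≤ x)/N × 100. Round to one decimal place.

50.0

N = 8.
Strictly below 13: 3. Equal to 13: 1.
PR = 4/8 × 100 = 50.0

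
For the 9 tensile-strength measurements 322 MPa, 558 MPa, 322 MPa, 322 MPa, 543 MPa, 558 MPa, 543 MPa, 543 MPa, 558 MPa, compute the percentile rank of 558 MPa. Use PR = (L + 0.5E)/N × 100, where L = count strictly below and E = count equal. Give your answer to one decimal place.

83.3

N = 9.
Strictly below 558: 6. Equal to 558: 3.
PR = (6 + 0.5·3)/9 × 100 = 83.3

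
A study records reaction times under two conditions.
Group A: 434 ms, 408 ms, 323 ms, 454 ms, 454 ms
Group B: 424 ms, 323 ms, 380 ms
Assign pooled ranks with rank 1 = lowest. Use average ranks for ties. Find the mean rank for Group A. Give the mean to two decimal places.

5.30

Sorted (ascending): 323, 323, 380, 408, 424, 434, 454, 454
The 2 values of 323 occupy positions 1–2 → average rank (1+2)/2 = 1.5.
The 2 values of 454 occupy positions 7–8 → average rank (7+8)/2 = 7.5.
Group A values → pooled ranks: 434→6, 408→4, 323→1.5, 454→7.5, 454→7.5
Mean rank = (6 + 4 + 1.5 + 7.5 + 7.5) / 5 = 5.30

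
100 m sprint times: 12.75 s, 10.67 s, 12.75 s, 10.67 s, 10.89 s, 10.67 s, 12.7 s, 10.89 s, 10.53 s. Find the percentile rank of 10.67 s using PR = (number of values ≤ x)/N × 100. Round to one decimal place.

N = 9.
Strictly below 10.67: 1. Equal to 10.67: 3.
PR = 4/9 × 100 = 44.4

44.4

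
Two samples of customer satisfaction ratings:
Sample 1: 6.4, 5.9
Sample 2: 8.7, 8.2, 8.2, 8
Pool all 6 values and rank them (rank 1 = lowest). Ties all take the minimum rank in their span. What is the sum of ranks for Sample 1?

Sorted (ascending): 5.9, 6.4, 8, 8.2, 8.2, 8.7
The 2 values of 8.2 occupy positions 4–5 → each gets rank 4.
Sample 1 values → pooled ranks: 6.4→2, 5.9→1
Rank sum = 2 + 1 = 3

3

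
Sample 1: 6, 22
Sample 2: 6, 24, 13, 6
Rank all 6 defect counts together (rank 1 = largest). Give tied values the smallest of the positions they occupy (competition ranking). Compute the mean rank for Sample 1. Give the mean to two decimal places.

Sorted (descending): 24, 22, 13, 6, 6, 6
The 3 values of 6 occupy positions 4–6 → each gets rank 4.
Sample 1 values → pooled ranks: 6→4, 22→2
Mean rank = (4 + 2) / 2 = 3.00

3.00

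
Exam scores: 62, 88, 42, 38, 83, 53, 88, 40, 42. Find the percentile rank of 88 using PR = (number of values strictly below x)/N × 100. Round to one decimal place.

N = 9.
Strictly below 88: 7. Equal to 88: 2.
PR = 7/9 × 100 = 77.8

77.8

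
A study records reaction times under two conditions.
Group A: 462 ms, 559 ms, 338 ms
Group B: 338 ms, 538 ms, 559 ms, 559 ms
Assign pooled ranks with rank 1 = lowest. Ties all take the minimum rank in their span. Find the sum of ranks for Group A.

9

Sorted (ascending): 338, 338, 462, 538, 559, 559, 559
The 2 values of 338 occupy positions 1–2 → each gets rank 1.
The 3 values of 559 occupy positions 5–7 → each gets rank 5.
Group A values → pooled ranks: 462→3, 559→5, 338→1
Rank sum = 3 + 5 + 1 = 9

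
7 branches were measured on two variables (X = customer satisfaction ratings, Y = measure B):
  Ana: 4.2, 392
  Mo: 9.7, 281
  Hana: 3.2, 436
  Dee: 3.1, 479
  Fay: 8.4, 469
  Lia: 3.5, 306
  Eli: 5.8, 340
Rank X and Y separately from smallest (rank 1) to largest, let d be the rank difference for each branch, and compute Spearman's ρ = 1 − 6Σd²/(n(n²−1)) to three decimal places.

Ranks of variable 1: 4, 7, 2, 1, 6, 3, 5
Ranks of variable 2: 4, 1, 5, 7, 6, 2, 3
d = r₁ − r₂: 0, 6, -3, -6, 0, 1, 2
d²: 0, 36, 9, 36, 0, 1, 4; Σd² = 86
ρ = 1 − 6·86/(7·48) = 1 − 516/336 = -0.536

-0.536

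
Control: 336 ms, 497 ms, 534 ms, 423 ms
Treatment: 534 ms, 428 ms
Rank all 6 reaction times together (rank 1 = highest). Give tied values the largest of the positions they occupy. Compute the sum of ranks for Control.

Sorted (descending): 534, 534, 497, 428, 423, 336
The 2 values of 534 occupy positions 1–2 → each gets rank 2.
Control values → pooled ranks: 336→6, 497→3, 534→2, 423→5
Rank sum = 6 + 3 + 2 + 5 = 16

16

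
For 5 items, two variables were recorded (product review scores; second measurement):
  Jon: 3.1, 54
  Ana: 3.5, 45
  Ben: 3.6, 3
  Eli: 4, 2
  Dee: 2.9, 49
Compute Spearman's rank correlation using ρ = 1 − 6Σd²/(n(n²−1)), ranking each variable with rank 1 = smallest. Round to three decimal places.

-0.900

Ranks of variable 1: 2, 3, 4, 5, 1
Ranks of variable 2: 5, 3, 2, 1, 4
d = r₁ − r₂: -3, 0, 2, 4, -3
d²: 9, 0, 4, 16, 9; Σd² = 38
ρ = 1 − 6·38/(5·24) = 1 − 228/120 = -0.900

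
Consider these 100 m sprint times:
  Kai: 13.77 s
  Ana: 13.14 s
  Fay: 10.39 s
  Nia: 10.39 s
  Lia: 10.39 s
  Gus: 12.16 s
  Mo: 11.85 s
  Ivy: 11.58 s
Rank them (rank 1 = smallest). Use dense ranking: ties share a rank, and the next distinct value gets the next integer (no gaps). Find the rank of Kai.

6

Sorted (ascending): 10.39, 10.39, 10.39, 11.58, 11.85, 12.16, 13.14, 13.77
The 3 values of 10.39 share dense rank 1.
Remaining distinct values take the next consecutive integers.
Kai has value 13.77 s → rank 6.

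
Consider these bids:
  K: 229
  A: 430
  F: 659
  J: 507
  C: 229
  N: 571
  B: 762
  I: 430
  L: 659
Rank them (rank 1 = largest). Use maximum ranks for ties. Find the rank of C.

9

Sorted (descending): 762, 659, 659, 571, 507, 430, 430, 229, 229
The 2 values of 659 occupy positions 2–3 → each gets rank 3.
The 2 values of 430 occupy positions 6–7 → each gets rank 7.
The 2 values of 229 occupy positions 8–9 → each gets rank 9.
C has value 229 → rank 9.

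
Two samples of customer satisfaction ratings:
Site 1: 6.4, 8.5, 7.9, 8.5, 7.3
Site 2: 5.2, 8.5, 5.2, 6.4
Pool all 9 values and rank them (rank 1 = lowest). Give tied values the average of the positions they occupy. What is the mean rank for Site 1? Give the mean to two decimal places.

6.10

Sorted (ascending): 5.2, 5.2, 6.4, 6.4, 7.3, 7.9, 8.5, 8.5, 8.5
The 2 values of 5.2 occupy positions 1–2 → average rank (1+2)/2 = 1.5.
The 2 values of 6.4 occupy positions 3–4 → average rank (3+4)/2 = 3.5.
The 3 values of 8.5 occupy positions 7–9 → average rank 8.
Site 1 values → pooled ranks: 6.4→3.5, 8.5→8, 7.9→6, 8.5→8, 7.3→5
Mean rank = (3.5 + 8 + 6 + 8 + 5) / 5 = 6.10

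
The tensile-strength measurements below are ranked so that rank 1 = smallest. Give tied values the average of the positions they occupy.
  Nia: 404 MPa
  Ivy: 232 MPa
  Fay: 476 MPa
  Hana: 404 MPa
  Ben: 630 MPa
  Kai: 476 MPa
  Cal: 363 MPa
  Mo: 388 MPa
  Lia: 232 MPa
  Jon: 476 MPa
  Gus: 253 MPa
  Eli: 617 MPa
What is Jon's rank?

9

Sorted (ascending): 232, 232, 253, 363, 388, 404, 404, 476, 476, 476, 617, 630
The 2 values of 232 occupy positions 1–2 → average rank (1+2)/2 = 1.5.
The 2 values of 404 occupy positions 6–7 → average rank (6+7)/2 = 6.5.
The 3 values of 476 occupy positions 8–10 → average rank 9.
Jon has value 476 MPa → rank 9.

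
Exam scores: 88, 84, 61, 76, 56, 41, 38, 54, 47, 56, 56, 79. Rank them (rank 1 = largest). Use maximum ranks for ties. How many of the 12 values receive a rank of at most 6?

5

Sorted (descending): 88, 84, 79, 76, 61, 56, 56, 56, 54, 47, 41, 38
The 3 values of 56 occupy positions 6–8 → each gets rank 8.
Ranks ≤ 6: {1, 2, 3, 4, 5} → 5 values.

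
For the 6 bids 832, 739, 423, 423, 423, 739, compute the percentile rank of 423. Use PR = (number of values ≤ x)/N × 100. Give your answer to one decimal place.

50.0

N = 6.
Strictly below 423: 0. Equal to 423: 3.
PR = 3/6 × 100 = 50.0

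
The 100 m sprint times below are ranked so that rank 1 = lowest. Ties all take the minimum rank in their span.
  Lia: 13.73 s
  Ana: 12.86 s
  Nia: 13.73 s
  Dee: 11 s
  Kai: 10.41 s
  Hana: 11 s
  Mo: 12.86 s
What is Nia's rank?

6

Sorted (ascending): 10.41, 11, 11, 12.86, 12.86, 13.73, 13.73
The 2 values of 11 occupy positions 2–3 → each gets rank 2.
The 2 values of 12.86 occupy positions 4–5 → each gets rank 4.
The 2 values of 13.73 occupy positions 6–7 → each gets rank 6.
Nia has value 13.73 s → rank 6.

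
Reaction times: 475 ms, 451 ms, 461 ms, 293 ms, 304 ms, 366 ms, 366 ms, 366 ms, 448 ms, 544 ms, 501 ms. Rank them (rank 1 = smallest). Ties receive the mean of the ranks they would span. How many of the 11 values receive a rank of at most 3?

Sorted (ascending): 293, 304, 366, 366, 366, 448, 451, 461, 475, 501, 544
The 3 values of 366 occupy positions 3–5 → average rank 4.
Ranks ≤ 3: {1, 2} → 2 values.

2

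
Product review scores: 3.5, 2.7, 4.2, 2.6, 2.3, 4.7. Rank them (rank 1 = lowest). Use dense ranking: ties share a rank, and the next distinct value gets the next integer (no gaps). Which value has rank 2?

Sorted (ascending): 2.3, 2.6, 2.7, 3.5, 4.2, 4.7
No ties — each value takes its position as its rank.
Rank 2 → value 2.6.

2.6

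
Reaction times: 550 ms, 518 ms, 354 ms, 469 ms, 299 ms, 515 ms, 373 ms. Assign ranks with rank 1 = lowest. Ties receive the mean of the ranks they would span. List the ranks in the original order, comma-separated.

Sorted (ascending): 299, 354, 373, 469, 515, 518, 550
No ties — each value takes its position as its rank.

7, 6, 2, 4, 1, 5, 3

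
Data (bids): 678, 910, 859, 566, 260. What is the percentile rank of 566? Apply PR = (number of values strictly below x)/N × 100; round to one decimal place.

20.0

N = 5.
Strictly below 566: 1. Equal to 566: 1.
PR = 1/5 × 100 = 20.0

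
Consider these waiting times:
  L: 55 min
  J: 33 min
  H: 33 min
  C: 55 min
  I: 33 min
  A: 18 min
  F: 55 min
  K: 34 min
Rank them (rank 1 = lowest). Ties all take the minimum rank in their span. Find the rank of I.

2

Sorted (ascending): 18, 33, 33, 33, 34, 55, 55, 55
The 3 values of 33 occupy positions 2–4 → each gets rank 2.
The 3 values of 55 occupy positions 6–8 → each gets rank 6.
I has value 33 min → rank 2.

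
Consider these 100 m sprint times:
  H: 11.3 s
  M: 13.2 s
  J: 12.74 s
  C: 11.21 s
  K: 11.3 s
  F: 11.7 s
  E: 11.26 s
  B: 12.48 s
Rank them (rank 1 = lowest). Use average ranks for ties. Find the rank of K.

3.5

Sorted (ascending): 11.21, 11.26, 11.3, 11.3, 11.7, 12.48, 12.74, 13.2
The 2 values of 11.3 occupy positions 3–4 → average rank (3+4)/2 = 3.5.
K has value 11.3 s → rank 3.5.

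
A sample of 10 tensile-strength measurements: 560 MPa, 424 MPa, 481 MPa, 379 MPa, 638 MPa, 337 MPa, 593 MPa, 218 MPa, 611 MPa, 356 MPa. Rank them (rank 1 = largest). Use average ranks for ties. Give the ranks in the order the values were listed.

4, 6, 5, 7, 1, 9, 3, 10, 2, 8

Sorted (descending): 638, 611, 593, 560, 481, 424, 379, 356, 337, 218
No ties — each value takes its position as its rank.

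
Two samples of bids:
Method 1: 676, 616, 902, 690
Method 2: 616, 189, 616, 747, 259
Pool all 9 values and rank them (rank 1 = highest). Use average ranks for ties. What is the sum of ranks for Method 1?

Sorted (descending): 902, 747, 690, 676, 616, 616, 616, 259, 189
The 3 values of 616 occupy positions 5–7 → average rank 6.
Method 1 values → pooled ranks: 676→4, 616→6, 902→1, 690→3
Rank sum = 4 + 6 + 1 + 3 = 14

14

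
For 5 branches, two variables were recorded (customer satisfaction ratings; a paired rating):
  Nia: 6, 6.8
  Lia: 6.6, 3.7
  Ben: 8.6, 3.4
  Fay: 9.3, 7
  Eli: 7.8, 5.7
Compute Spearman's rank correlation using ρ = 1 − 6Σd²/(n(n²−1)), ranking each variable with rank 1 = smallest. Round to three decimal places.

0.100

Ranks of variable 1: 1, 2, 4, 5, 3
Ranks of variable 2: 4, 2, 1, 5, 3
d = r₁ − r₂: -3, 0, 3, 0, 0
d²: 9, 0, 9, 0, 0; Σd² = 18
ρ = 1 − 6·18/(5·24) = 1 − 108/120 = 0.100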